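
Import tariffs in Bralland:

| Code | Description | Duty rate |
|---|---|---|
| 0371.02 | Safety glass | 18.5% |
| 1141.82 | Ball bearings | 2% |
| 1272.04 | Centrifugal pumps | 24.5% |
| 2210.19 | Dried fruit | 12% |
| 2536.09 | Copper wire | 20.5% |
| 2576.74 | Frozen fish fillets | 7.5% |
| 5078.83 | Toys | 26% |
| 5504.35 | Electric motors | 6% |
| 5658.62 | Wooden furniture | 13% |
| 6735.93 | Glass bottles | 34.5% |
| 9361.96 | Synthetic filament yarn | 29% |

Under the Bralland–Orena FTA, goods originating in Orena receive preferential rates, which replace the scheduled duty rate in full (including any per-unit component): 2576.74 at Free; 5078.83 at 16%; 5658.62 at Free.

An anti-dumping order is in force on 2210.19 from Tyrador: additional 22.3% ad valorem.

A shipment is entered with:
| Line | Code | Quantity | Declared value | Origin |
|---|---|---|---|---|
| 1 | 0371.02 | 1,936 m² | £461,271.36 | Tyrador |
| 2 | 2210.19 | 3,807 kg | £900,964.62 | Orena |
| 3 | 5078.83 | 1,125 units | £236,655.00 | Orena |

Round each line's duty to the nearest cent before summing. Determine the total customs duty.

£231,315.75

Line 1 (0371.02, Tyrador, 1,936 m², £461,271.36):
Base rate for 0371.02 is 18.5%.
Duty = £461,271.36 × 18.5% = £85,335.20.
Line 2 (2210.19, Orena, 3,807 kg, £900,964.62):
Base rate for 2210.19 is 12%.
Origin Orena is the FTA partner but 2210.19 is not on the preference list; base rate stands.
The additional-duty order on 2210.19 targets Tyrador, not Orena; it does not apply.
Duty = £900,964.62 × 12% = £108,115.75.
Line 3 (5078.83, Orena, 1,125 units, £236,655.00):
Base rate for 5078.83 is 26%.
Origin Orena qualifies under the Bralland–Orena agreement and 5078.83 is covered: preferential rate 16% applies instead.
Duty = £236,655.00 × 16% = £37,864.80.
Total = £85,335.20 + £108,115.75 + £37,864.80 = £231,315.75.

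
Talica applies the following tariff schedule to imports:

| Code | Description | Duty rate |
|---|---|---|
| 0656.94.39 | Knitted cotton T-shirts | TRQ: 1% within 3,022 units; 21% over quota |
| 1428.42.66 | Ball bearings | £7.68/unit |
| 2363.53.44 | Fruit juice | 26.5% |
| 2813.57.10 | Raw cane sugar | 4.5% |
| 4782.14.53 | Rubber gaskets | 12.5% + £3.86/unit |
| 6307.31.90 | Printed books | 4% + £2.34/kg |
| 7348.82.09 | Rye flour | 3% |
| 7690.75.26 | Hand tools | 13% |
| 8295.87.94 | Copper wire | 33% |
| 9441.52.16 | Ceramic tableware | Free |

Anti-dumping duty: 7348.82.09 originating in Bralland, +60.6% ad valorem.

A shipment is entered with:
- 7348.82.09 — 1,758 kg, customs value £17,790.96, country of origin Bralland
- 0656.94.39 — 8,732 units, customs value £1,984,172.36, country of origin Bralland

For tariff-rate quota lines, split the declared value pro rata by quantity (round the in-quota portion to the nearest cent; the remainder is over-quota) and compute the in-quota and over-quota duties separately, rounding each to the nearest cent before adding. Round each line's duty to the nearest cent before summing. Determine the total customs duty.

Line 1 (7348.82.09, Bralland, 1,758 kg, £17,790.96):
Base rate for 7348.82.09 is 3%.
Additional duty on 7348.82.09 from Bralland: +60.6%. Applied ad valorem rate: 3% + 60.6% = 63.6%.
Duty = £17,790.96 × 63.6% = £11,315.05.
Line 2 (0656.94.39, Bralland, 8,732 units, £1,984,172.36):
Code 0656.94.39 is under a tariff-rate quota (threshold 3,022 units). In-quota: 3,022 units at 1%; over-quota: 5,710 units at 21%.
Pro-rata value split: in-quota = £1,984,172.36 × 3,022/8,732 = £686,689.06; over-quota = £1,984,172.36 − £686,689.06 = £1,297,483.30.
In-quota duty = £686,689.06 × 1% = £6,866.89. Over-quota duty = £1,297,483.30 × 21% = £272,471.49.
Line duty = £6,866.89 + £272,471.49 = £279,338.38.
Total = £11,315.05 + £279,338.38 = £290,653.43.

£290,653.43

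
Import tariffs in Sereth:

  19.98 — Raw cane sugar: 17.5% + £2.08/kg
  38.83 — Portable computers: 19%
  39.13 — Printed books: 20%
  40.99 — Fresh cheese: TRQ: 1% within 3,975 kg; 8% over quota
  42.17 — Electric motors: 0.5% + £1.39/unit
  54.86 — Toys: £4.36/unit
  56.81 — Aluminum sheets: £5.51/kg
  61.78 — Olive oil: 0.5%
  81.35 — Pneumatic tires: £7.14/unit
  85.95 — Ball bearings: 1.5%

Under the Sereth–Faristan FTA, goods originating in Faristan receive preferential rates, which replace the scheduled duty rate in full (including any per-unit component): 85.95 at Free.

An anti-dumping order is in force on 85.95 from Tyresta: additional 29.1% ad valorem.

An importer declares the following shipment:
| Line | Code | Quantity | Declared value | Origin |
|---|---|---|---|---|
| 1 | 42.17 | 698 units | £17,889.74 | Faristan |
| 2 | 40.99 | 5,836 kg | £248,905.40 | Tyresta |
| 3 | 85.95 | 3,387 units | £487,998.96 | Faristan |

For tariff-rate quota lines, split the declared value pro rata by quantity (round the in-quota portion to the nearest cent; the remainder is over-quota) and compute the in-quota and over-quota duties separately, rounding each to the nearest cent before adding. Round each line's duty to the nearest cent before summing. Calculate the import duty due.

£9,104.74

Line 1 (42.17, Faristan, 698 units, £17,889.74):
Base rate for 42.17 is 0.5% + £1.39/unit.
Origin Faristan is the FTA partner but 42.17 is not on the preference list; base rate stands.
Duty = £17,889.74 × 0.5% + 698 × £1.39 = £1,059.67.
Line 2 (40.99, Tyresta, 5,836 kg, £248,905.40):
Code 40.99 is under a tariff-rate quota (threshold 3,975 kg). In-quota: 3,975 kg at 1%; over-quota: 1,861 kg at 8%.
Pro-rata value split: in-quota = £248,905.40 × 3,975/5,836 = £169,533.75; over-quota = £248,905.40 − £169,533.75 = £79,371.65.
In-quota duty = £169,533.75 × 1% = £1,695.34. Over-quota duty = £79,371.65 × 8% = £6,349.73.
Line duty = £1,695.34 + £6,349.73 = £8,045.07.
Line 3 (85.95, Faristan, 3,387 units, £487,998.96):
Base rate for 85.95 is 1.5%.
Origin Faristan qualifies under the Sereth–Faristan agreement and 85.95 is covered: preferential rate Free applies instead.
The additional-duty order on 85.95 targets Tyresta, not Faristan; it does not apply.
Duty = £487,998.96 × 0% = £0.00.
Total = £1,059.67 + £8,045.07 + £0.00 = £9,104.74.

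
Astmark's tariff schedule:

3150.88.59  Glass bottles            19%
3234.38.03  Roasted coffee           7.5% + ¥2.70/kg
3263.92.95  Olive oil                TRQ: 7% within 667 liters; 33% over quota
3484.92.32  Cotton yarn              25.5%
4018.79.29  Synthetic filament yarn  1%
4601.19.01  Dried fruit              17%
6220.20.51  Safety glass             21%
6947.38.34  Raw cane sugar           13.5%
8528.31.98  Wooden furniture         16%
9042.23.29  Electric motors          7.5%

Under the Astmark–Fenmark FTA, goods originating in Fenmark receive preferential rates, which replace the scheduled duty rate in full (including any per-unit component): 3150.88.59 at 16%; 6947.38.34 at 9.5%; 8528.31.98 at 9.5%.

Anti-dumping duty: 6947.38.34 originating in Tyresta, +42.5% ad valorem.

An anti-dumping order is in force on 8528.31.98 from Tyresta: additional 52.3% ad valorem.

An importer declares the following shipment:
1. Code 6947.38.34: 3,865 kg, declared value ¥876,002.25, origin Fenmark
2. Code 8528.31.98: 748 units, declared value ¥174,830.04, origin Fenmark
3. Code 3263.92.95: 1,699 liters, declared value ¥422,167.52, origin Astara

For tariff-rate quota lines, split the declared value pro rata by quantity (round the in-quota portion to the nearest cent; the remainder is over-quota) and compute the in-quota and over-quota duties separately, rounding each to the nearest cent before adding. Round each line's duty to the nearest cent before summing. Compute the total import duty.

¥196,052.94

Line 1 (6947.38.34, Fenmark, 3,865 kg, ¥876,002.25):
Base rate for 6947.38.34 is 13.5%.
Origin Fenmark qualifies under the Astmark–Fenmark agreement and 6947.38.34 is covered: preferential rate 9.5% applies instead.
The additional-duty order on 6947.38.34 targets Tyresta, not Fenmark; it does not apply.
Duty = ¥876,002.25 × 9.5% = ¥83,220.21.
Line 2 (8528.31.98, Fenmark, 748 units, ¥174,830.04):
Base rate for 8528.31.98 is 16%.
Origin Fenmark qualifies under the Astmark–Fenmark agreement and 8528.31.98 is covered: preferential rate 9.5% applies instead.
The additional-duty order on 8528.31.98 targets Tyresta, not Fenmark; it does not apply.
Duty = ¥174,830.04 × 9.5% = ¥16,608.85.
Line 3 (3263.92.95, Astara, 1,699 liters, ¥422,167.52):
Code 3263.92.95 is under a tariff-rate quota (threshold 667 liters). In-quota: 667 liters at 7%; over-quota: 1,032 liters at 33%.
Pro-rata value split: in-quota = ¥422,167.52 × 667/1,699 = ¥165,736.16; over-quota = ¥422,167.52 − ¥165,736.16 = ¥256,431.36.
In-quota duty = ¥165,736.16 × 7% = ¥11,601.53. Over-quota duty = ¥256,431.36 × 33% = ¥84,622.35.
Line duty = ¥11,601.53 + ¥84,622.35 = ¥96,223.88.
Total = ¥83,220.21 + ¥16,608.85 + ¥96,223.88 = ¥196,052.94.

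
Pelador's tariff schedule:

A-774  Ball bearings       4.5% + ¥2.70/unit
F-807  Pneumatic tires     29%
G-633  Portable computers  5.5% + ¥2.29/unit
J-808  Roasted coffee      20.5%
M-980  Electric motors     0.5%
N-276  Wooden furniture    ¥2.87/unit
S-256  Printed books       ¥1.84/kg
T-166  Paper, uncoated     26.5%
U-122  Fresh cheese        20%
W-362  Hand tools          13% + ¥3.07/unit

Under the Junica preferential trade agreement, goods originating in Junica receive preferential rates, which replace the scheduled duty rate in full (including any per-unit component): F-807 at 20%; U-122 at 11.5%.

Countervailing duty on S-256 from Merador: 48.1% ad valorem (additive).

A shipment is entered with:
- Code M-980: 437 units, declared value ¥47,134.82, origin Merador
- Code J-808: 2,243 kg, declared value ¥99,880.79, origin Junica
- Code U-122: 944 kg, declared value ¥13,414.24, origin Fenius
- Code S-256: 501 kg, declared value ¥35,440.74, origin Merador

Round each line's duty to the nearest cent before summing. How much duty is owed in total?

Line 1 (M-980, Merador, 437 units, ¥47,134.82):
Base rate for M-980 is 0.5%.
Duty = ¥47,134.82 × 0.5% = ¥235.67.
Line 2 (J-808, Junica, 2,243 kg, ¥99,880.79):
Base rate for J-808 is 20.5%.
Origin Junica is the FTA partner but J-808 is not on the preference list; base rate stands.
Duty = ¥99,880.79 × 20.5% = ¥20,475.56.
Line 3 (U-122, Fenius, 944 kg, ¥13,414.24):
Base rate for U-122 is 20%.
U-122 has an FTA preferential rate, but origin Fenius is not Junica; base rate stands.
Duty = ¥13,414.24 × 20% = ¥2,682.85.
Line 4 (S-256, Merador, 501 kg, ¥35,440.74):
Base rate for S-256 is ¥1.84/kg.
Additional duty on S-256 from Merador: +48.1% ad valorem. Applied ad valorem rate = 48.1%.
Duty = ¥35,440.74 × 48.1% + 501 × ¥1.84 = ¥17,968.84.
Total = ¥235.67 + ¥20,475.56 + ¥2,682.85 + ¥17,968.84 = ¥41,362.92.

¥41,362.92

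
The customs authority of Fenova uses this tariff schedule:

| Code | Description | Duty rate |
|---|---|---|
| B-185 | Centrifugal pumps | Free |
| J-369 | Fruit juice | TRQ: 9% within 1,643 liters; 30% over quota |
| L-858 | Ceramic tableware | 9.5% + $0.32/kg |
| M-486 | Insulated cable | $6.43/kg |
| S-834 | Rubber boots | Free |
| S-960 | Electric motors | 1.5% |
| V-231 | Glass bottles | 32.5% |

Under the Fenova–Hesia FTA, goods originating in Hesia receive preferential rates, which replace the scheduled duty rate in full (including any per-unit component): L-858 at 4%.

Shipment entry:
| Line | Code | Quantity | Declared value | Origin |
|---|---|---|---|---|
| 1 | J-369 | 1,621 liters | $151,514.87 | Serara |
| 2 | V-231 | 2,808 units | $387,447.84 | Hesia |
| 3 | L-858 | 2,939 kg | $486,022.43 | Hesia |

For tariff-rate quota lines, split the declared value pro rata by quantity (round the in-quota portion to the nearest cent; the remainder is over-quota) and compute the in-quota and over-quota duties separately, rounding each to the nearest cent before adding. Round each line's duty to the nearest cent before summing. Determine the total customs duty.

Line 1 (J-369, Serara, 1,621 liters, $151,514.87):
Code J-369 is under a tariff-rate quota (threshold 1,643 liters). Quantity 1,621 liters is within the quota, so the in-quota rate 9% applies to the full value.
Duty = $151,514.87 × 9% = $13,636.34.
Line 2 (V-231, Hesia, 2,808 units, $387,447.84):
Base rate for V-231 is 32.5%.
Origin Hesia is the FTA partner but V-231 is not on the preference list; base rate stands.
Duty = $387,447.84 × 32.5% = $125,920.55.
Line 3 (L-858, Hesia, 2,939 kg, $486,022.43):
Base rate for L-858 is 9.5% + $0.32/kg.
Origin Hesia qualifies under the Fenova–Hesia agreement and L-858 is covered: preferential rate 4% applies instead.
Duty = $486,022.43 × 4% = $19,440.90.
Total = $13,636.34 + $125,920.55 + $19,440.90 = $158,997.79.

$158,997.79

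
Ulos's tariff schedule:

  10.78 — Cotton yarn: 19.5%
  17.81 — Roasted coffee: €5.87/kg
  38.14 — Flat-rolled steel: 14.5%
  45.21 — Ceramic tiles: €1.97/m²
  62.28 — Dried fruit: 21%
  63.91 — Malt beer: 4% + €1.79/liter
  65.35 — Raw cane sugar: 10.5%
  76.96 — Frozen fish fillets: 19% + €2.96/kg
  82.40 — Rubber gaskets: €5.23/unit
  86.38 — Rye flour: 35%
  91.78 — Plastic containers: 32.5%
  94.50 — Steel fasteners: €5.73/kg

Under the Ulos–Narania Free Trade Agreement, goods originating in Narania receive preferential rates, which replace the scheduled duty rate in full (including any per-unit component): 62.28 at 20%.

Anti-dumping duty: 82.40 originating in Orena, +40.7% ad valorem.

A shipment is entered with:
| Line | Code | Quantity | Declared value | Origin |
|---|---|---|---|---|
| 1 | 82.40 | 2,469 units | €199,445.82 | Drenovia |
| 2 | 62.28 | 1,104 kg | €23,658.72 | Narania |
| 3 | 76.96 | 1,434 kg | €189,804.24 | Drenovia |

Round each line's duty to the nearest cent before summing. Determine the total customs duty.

Line 1 (82.40, Drenovia, 2,469 units, €199,445.82):
Base rate for 82.40 is €5.23/unit.
The additional-duty order on 82.40 targets Orena, not Drenovia; it does not apply.
Duty = 2,469 × €5.23 = €12,912.87.
Line 2 (62.28, Narania, 1,104 kg, €23,658.72):
Base rate for 62.28 is 21%.
Origin Narania qualifies under the Ulos–Narania agreement and 62.28 is covered: preferential rate 20% applies instead.
Duty = €23,658.72 × 20% = €4,731.74.
Line 3 (76.96, Drenovia, 1,434 kg, €189,804.24):
Base rate for 76.96 is 19% + €2.96/kg.
Duty = €189,804.24 × 19% + 1,434 × €2.96 = €40,307.45.
Total = €12,912.87 + €4,731.74 + €40,307.45 = €57,952.06.

€57,952.06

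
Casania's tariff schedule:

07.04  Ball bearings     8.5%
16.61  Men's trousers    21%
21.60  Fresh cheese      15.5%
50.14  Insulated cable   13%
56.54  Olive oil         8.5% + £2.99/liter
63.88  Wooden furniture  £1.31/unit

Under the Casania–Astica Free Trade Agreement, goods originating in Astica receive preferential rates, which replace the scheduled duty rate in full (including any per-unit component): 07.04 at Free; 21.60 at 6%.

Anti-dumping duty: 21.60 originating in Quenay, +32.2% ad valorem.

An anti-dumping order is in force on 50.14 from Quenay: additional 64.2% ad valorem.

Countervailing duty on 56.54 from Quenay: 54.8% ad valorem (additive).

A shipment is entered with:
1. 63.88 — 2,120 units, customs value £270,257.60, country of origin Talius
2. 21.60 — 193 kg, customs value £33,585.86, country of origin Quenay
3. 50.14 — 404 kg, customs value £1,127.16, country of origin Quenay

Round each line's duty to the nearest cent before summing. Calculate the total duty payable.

Line 1 (63.88, Talius, 2,120 units, £270,257.60):
Base rate for 63.88 is £1.31/unit.
Duty = 2,120 × £1.31 = £2,777.20.
Line 2 (21.60, Quenay, 193 kg, £33,585.86):
Base rate for 21.60 is 15.5%.
21.60 has an FTA preferential rate, but origin Quenay is not Astica; base rate stands.
Additional duty on 21.60 from Quenay: +32.2%. Applied ad valorem rate: 15.5% + 32.2% = 47.7%.
Duty = £33,585.86 × 47.7% = £16,020.46.
Line 3 (50.14, Quenay, 404 kg, £1,127.16):
Base rate for 50.14 is 13%.
Additional duty on 50.14 from Quenay: +64.2%. Applied ad valorem rate: 13% + 64.2% = 77.2%.
Duty = £1,127.16 × 77.2% = £870.17.
Total = £2,777.20 + £16,020.46 + £870.17 = £19,667.83.

£19,667.83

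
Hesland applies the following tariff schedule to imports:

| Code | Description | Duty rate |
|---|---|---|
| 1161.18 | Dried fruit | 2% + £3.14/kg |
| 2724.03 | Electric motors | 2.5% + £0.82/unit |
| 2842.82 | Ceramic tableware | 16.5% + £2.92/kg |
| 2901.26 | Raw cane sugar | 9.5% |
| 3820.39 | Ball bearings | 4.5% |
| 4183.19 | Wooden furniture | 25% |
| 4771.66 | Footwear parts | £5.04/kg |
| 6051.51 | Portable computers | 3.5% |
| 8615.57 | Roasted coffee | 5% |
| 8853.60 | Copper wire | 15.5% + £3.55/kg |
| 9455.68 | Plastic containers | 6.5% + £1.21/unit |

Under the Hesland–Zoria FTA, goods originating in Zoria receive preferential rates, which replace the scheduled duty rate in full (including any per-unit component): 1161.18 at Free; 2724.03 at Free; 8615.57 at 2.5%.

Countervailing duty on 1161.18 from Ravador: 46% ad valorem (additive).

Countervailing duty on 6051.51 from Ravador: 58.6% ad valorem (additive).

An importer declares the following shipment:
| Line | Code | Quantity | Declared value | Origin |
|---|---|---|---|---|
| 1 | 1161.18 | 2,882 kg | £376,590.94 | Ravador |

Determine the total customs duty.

Line 1 (1161.18, Ravador, 2,882 kg, £376,590.94):
Base rate for 1161.18 is 2% + £3.14/kg.
1161.18 has an FTA preferential rate, but origin Ravador is not Zoria; base rate stands.
Additional duty on 1161.18 from Ravador: +46%. Applied ad valorem rate: 2% + 46% = 48%.
Duty = £376,590.94 × 48% + 2,882 × £3.14 = £189,813.13.

£189,813.13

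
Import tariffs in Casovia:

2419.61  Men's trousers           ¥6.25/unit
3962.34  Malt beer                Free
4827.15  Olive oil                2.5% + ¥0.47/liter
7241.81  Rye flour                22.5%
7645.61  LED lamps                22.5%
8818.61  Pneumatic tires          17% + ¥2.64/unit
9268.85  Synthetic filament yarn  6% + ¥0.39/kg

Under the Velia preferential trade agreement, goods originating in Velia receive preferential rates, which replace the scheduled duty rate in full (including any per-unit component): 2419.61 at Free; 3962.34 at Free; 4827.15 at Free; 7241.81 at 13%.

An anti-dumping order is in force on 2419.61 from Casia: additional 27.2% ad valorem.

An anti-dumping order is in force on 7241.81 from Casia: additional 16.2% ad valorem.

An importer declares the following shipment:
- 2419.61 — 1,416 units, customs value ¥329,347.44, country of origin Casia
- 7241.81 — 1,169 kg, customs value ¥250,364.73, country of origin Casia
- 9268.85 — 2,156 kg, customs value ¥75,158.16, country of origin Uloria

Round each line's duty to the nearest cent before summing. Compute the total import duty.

Line 1 (2419.61, Casia, 1,416 units, ¥329,347.44):
Base rate for 2419.61 is ¥6.25/unit.
2419.61 has an FTA preferential rate, but origin Casia is not Velia; base rate stands.
Additional duty on 2419.61 from Casia: +27.2% ad valorem. Applied ad valorem rate = 27.2%.
Duty = ¥329,347.44 × 27.2% + 1,416 × ¥6.25 = ¥98,432.50.
Line 2 (7241.81, Casia, 1,169 kg, ¥250,364.73):
Base rate for 7241.81 is 22.5%.
7241.81 has an FTA preferential rate, but origin Casia is not Velia; base rate stands.
Additional duty on 7241.81 from Casia: +16.2%. Applied ad valorem rate: 22.5% + 16.2% = 38.7%.
Duty = ¥250,364.73 × 38.7% = ¥96,891.15.
Line 3 (9268.85, Uloria, 2,156 kg, ¥75,158.16):
Base rate for 9268.85 is 6% + ¥0.39/kg.
Duty = ¥75,158.16 × 6% + 2,156 × ¥0.39 = ¥5,350.33.
Total = ¥98,432.50 + ¥96,891.15 + ¥5,350.33 = ¥200,673.98.

¥200,673.98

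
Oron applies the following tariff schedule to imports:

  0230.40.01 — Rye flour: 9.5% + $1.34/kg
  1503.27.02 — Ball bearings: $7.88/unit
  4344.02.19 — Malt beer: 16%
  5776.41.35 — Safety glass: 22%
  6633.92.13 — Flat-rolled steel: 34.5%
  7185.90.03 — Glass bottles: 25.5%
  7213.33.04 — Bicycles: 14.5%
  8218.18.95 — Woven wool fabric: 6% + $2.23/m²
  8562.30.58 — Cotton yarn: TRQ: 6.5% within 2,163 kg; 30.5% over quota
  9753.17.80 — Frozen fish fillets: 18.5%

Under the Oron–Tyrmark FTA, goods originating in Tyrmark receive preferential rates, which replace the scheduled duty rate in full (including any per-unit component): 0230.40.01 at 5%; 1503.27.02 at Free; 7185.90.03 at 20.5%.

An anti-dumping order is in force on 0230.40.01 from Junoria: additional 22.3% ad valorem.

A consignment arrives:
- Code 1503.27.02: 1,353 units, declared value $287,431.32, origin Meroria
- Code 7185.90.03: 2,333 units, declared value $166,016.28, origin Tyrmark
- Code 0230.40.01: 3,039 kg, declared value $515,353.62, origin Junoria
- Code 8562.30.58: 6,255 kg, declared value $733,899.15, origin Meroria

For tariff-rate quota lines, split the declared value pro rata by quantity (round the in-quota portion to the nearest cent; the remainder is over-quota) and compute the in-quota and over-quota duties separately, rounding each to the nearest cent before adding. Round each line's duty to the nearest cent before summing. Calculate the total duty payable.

$375,580.58

Line 1 (1503.27.02, Meroria, 1,353 units, $287,431.32):
Base rate for 1503.27.02 is $7.88/unit.
1503.27.02 has an FTA preferential rate, but origin Meroria is not Tyrmark; base rate stands.
Duty = 1,353 × $7.88 = $10,661.64.
Line 2 (7185.90.03, Tyrmark, 2,333 units, $166,016.28):
Base rate for 7185.90.03 is 25.5%.
Origin Tyrmark qualifies under the Oron–Tyrmark agreement and 7185.90.03 is covered: preferential rate 20.5% applies instead.
Duty = $166,016.28 × 20.5% = $34,033.34.
Line 3 (0230.40.01, Junoria, 3,039 kg, $515,353.62):
Base rate for 0230.40.01 is 9.5% + $1.34/kg.
0230.40.01 has an FTA preferential rate, but origin Junoria is not Tyrmark; base rate stands.
Additional duty on 0230.40.01 from Junoria: +22.3%. Applied ad valorem rate: 9.5% + 22.3% = 31.8%.
Duty = $515,353.62 × 31.8% + 3,039 × $1.34 = $167,954.71.
Line 4 (8562.30.58, Meroria, 6,255 kg, $733,899.15):
Code 8562.30.58 is under a tariff-rate quota (threshold 2,163 kg). In-quota: 2,163 kg at 6.5%; over-quota: 4,092 kg at 30.5%.
Pro-rata value split: in-quota = $733,899.15 × 2,163/6,255 = $253,784.79; over-quota = $733,899.15 − $253,784.79 = $480,114.36.
In-quota duty = $253,784.79 × 6.5% = $16,496.01. Over-quota duty = $480,114.36 × 30.5% = $146,434.88.
Line duty = $16,496.01 + $146,434.88 = $162,930.89.
Total = $10,661.64 + $34,033.34 + $167,954.71 + $162,930.89 = $375,580.58.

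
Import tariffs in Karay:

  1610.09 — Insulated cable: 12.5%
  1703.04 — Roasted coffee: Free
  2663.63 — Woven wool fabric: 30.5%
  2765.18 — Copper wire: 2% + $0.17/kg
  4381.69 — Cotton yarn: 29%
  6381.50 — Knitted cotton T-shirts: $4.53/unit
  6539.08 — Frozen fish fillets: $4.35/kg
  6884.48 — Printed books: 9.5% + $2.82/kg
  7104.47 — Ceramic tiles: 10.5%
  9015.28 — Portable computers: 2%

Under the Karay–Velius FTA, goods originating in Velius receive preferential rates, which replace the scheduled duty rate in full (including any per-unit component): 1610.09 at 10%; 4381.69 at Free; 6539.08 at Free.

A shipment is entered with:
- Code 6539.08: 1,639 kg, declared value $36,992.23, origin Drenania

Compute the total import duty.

Line 1 (6539.08, Drenania, 1,639 kg, $36,992.23):
Base rate for 6539.08 is $4.35/kg.
6539.08 has an FTA preferential rate, but origin Drenania is not Velius; base rate stands.
Duty = 1,639 × $4.35 = $7,129.65.

$7,129.65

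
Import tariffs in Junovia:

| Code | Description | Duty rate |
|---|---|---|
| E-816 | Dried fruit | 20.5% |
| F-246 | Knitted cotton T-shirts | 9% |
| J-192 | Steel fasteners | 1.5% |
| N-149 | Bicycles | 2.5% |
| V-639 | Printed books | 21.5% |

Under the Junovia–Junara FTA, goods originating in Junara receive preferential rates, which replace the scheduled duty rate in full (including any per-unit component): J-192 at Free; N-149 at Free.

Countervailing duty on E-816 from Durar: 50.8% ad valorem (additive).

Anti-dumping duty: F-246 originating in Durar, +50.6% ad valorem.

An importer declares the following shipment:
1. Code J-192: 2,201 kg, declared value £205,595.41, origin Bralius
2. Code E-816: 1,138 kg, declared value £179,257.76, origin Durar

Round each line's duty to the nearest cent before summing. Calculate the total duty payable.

Line 1 (J-192, Bralius, 2,201 kg, £205,595.41):
Base rate for J-192 is 1.5%.
J-192 has an FTA preferential rate, but origin Bralius is not Junara; base rate stands.
Duty = £205,595.41 × 1.5% = £3,083.93.
Line 2 (E-816, Durar, 1,138 kg, £179,257.76):
Base rate for E-816 is 20.5%.
Additional duty on E-816 from Durar: +50.8%. Applied ad valorem rate: 20.5% + 50.8% = 71.3%.
Duty = £179,257.76 × 71.3% = £127,810.78.
Total = £3,083.93 + £127,810.78 = £130,894.71.

£130,894.71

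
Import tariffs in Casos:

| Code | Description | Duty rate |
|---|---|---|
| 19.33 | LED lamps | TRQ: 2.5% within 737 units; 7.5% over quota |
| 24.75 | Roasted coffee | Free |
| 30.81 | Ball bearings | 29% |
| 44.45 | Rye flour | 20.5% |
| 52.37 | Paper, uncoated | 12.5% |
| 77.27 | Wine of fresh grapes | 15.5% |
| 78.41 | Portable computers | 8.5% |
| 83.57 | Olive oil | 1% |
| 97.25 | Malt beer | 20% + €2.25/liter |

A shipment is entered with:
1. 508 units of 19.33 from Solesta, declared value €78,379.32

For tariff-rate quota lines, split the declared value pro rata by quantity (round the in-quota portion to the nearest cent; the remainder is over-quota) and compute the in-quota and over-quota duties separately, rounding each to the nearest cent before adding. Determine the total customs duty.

Line 1 (19.33, Solesta, 508 units, €78,379.32):
Code 19.33 is under a tariff-rate quota (threshold 737 units). Quantity 508 units is within the quota, so the in-quota rate 2.5% applies to the full value.
Duty = €78,379.32 × 2.5% = €1,959.48.

€1,959.48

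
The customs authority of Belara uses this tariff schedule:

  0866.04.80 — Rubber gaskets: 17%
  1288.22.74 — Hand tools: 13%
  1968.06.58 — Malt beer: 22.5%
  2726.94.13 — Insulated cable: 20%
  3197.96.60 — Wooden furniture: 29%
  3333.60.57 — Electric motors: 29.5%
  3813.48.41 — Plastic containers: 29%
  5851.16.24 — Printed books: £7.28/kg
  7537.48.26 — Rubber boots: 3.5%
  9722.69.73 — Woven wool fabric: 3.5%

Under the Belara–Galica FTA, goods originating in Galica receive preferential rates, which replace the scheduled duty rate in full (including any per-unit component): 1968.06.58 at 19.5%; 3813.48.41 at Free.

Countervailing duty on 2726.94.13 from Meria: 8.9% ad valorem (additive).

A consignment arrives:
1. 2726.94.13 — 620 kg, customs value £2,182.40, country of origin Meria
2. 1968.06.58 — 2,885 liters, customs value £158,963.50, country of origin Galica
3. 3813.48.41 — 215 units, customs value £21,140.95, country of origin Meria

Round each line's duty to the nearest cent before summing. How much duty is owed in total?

£37,759.47

Line 1 (2726.94.13, Meria, 620 kg, £2,182.40):
Base rate for 2726.94.13 is 20%.
Additional duty on 2726.94.13 from Meria: +8.9%. Applied ad valorem rate: 20% + 8.9% = 28.9%.
Duty = £2,182.40 × 28.9% = £630.71.
Line 2 (1968.06.58, Galica, 2,885 liters, £158,963.50):
Base rate for 1968.06.58 is 22.5%.
Origin Galica qualifies under the Belara–Galica agreement and 1968.06.58 is covered: preferential rate 19.5% applies instead.
Duty = £158,963.50 × 19.5% = £30,997.88.
Line 3 (3813.48.41, Meria, 215 units, £21,140.95):
Base rate for 3813.48.41 is 29%.
3813.48.41 has an FTA preferential rate, but origin Meria is not Galica; base rate stands.
Duty = £21,140.95 × 29% = £6,130.88.
Total = £630.71 + £30,997.88 + £6,130.88 = £37,759.47.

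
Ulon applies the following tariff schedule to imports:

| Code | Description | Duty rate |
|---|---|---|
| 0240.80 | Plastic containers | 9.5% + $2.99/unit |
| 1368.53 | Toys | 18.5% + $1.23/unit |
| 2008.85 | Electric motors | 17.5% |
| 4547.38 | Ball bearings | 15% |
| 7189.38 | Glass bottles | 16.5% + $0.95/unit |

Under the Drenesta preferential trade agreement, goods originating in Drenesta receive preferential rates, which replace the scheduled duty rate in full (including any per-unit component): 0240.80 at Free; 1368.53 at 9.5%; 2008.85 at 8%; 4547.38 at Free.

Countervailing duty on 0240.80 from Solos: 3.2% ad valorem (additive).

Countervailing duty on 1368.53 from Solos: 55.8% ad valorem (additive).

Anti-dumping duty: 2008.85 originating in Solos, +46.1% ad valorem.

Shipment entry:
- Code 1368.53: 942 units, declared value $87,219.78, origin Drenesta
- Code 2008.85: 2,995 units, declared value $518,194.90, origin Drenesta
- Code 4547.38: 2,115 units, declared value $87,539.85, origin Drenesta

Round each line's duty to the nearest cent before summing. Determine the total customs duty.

$49,741.47

Line 1 (1368.53, Drenesta, 942 units, $87,219.78):
Base rate for 1368.53 is 18.5% + $1.23/unit.
Origin Drenesta qualifies under the Ulon–Drenesta agreement and 1368.53 is covered: preferential rate 9.5% applies instead.
The additional-duty order on 1368.53 targets Solos, not Drenesta; it does not apply.
Duty = $87,219.78 × 9.5% = $8,285.88.
Line 2 (2008.85, Drenesta, 2,995 units, $518,194.90):
Base rate for 2008.85 is 17.5%.
Origin Drenesta qualifies under the Ulon–Drenesta agreement and 2008.85 is covered: preferential rate 8% applies instead.
The additional-duty order on 2008.85 targets Solos, not Drenesta; it does not apply.
Duty = $518,194.90 × 8% = $41,455.59.
Line 3 (4547.38, Drenesta, 2,115 units, $87,539.85):
Base rate for 4547.38 is 15%.
Origin Drenesta qualifies under the Ulon–Drenesta agreement and 4547.38 is covered: preferential rate Free applies instead.
Duty = $87,539.85 × 0% = $0.00.
Total = $8,285.88 + $41,455.59 + $0.00 = $49,741.47.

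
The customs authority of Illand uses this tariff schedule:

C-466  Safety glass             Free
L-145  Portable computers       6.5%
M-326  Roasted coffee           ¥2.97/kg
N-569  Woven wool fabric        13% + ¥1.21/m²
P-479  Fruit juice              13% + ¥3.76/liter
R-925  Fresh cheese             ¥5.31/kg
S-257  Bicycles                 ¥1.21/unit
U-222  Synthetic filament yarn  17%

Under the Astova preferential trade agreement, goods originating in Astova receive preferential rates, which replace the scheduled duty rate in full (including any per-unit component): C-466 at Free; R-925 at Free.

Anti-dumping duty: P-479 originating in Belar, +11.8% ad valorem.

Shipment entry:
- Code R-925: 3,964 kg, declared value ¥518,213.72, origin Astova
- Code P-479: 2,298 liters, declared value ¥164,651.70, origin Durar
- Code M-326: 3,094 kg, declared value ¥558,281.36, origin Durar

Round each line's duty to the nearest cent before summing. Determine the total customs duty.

¥39,234.38

Line 1 (R-925, Astova, 3,964 kg, ¥518,213.72):
Base rate for R-925 is ¥5.31/kg.
Origin Astova qualifies under the Illand–Astova agreement and R-925 is covered: preferential rate Free applies instead.
Duty = ¥518,213.72 × 0% = ¥0.00.
Line 2 (P-479, Durar, 2,298 liters, ¥164,651.70):
Base rate for P-479 is 13% + ¥3.76/liter.
The additional-duty order on P-479 targets Belar, not Durar; it does not apply.
Duty = ¥164,651.70 × 13% + 2,298 × ¥3.76 = ¥30,045.20.
Line 3 (M-326, Durar, 3,094 kg, ¥558,281.36):
Base rate for M-326 is ¥2.97/kg.
Duty = 3,094 × ¥2.97 = ¥9,189.18.
Total = ¥0.00 + ¥30,045.20 + ¥9,189.18 = ¥39,234.38.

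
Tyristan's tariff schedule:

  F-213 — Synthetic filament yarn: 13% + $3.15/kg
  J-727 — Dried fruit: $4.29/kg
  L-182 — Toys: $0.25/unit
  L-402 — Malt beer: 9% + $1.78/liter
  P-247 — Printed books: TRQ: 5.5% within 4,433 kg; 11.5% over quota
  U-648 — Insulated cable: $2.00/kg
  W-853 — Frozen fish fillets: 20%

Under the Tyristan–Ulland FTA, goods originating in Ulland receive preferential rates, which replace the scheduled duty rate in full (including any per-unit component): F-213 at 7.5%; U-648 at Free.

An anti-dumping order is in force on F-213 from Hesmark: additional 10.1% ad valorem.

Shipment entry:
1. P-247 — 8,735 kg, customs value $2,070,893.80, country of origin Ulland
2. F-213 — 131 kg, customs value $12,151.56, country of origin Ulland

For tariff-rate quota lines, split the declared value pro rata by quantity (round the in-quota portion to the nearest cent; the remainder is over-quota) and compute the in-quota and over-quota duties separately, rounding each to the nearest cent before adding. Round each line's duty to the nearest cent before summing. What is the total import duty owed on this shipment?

$176,005.62

Line 1 (P-247, Ulland, 8,735 kg, $2,070,893.80):
Code P-247 is under a tariff-rate quota (threshold 4,433 kg). In-quota: 4,433 kg at 5.5%; over-quota: 4,302 kg at 11.5%.
Pro-rata value split: in-quota = $2,070,893.80 × 4,433/8,735 = $1,050,975.64; over-quota = $2,070,893.80 − $1,050,975.64 = $1,019,918.16.
In-quota duty = $1,050,975.64 × 5.5% = $57,803.66. Over-quota duty = $1,019,918.16 × 11.5% = $117,290.59.
Line duty = $57,803.66 + $117,290.59 = $175,094.25.
Line 2 (F-213, Ulland, 131 kg, $12,151.56):
Base rate for F-213 is 13% + $3.15/kg.
Origin Ulland qualifies under the Tyristan–Ulland agreement and F-213 is covered: preferential rate 7.5% applies instead.
The additional-duty order on F-213 targets Hesmark, not Ulland; it does not apply.
Duty = $12,151.56 × 7.5% = $911.37.
Total = $175,094.25 + $911.37 = $176,005.62.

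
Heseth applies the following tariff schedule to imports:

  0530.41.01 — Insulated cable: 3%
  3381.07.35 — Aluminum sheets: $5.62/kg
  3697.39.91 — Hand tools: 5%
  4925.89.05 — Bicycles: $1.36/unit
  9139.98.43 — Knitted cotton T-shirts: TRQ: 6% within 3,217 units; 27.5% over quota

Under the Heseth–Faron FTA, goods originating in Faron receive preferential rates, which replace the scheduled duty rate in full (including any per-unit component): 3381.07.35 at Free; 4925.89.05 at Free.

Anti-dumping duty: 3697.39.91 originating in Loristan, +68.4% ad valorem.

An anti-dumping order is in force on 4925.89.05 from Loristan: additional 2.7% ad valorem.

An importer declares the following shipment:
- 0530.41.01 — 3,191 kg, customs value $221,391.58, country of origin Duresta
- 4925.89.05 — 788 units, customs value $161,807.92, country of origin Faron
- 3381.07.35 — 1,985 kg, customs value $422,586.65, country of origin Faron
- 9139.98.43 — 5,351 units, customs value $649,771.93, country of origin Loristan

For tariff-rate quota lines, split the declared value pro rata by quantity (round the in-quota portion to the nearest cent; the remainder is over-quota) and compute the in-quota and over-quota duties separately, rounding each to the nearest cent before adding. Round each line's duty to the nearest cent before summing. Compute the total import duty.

$101,341.37

Line 1 (0530.41.01, Duresta, 3,191 kg, $221,391.58):
Base rate for 0530.41.01 is 3%.
Duty = $221,391.58 × 3% = $6,641.75.
Line 2 (4925.89.05, Faron, 788 units, $161,807.92):
Base rate for 4925.89.05 is $1.36/unit.
Origin Faron qualifies under the Heseth–Faron agreement and 4925.89.05 is covered: preferential rate Free applies instead.
The additional-duty order on 4925.89.05 targets Loristan, not Faron; it does not apply.
Duty = $161,807.92 × 0% = $0.00.
Line 3 (3381.07.35, Faron, 1,985 kg, $422,586.65):
Base rate for 3381.07.35 is $5.62/kg.
Origin Faron qualifies under the Heseth–Faron agreement and 3381.07.35 is covered: preferential rate Free applies instead.
Duty = $422,586.65 × 0% = $0.00.
Line 4 (9139.98.43, Loristan, 5,351 units, $649,771.93):
Code 9139.98.43 is under a tariff-rate quota (threshold 3,217 units). In-quota: 3,217 units at 6%; over-quota: 2,134 units at 27.5%.
Pro-rata value split: in-quota = $649,771.93 × 3,217/5,351 = $390,640.31; over-quota = $649,771.93 − $390,640.31 = $259,131.62.
In-quota duty = $390,640.31 × 6% = $23,438.42. Over-quota duty = $259,131.62 × 27.5% = $71,261.20.
Line duty = $23,438.42 + $71,261.20 = $94,699.62.
Total = $6,641.75 + $0.00 + $0.00 + $94,699.62 = $101,341.37.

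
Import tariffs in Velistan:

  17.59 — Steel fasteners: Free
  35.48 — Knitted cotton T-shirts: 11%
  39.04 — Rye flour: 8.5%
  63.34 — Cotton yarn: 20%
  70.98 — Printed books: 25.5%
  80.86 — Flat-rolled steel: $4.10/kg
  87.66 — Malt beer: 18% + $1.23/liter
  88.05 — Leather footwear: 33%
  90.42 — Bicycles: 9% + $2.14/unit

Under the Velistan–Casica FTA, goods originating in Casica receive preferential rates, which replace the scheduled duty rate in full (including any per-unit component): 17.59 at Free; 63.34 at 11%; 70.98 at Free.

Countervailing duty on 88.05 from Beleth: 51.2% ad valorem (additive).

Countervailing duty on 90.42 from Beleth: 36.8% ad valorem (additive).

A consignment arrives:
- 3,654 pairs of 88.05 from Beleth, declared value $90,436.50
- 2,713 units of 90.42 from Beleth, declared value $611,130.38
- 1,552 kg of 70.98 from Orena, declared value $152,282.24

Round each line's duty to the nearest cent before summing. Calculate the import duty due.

$400,683.03

Line 1 (88.05, Beleth, 3,654 pairs, $90,436.50):
Base rate for 88.05 is 33%.
Additional duty on 88.05 from Beleth: +51.2%. Applied ad valorem rate: 33% + 51.2% = 84.2%.
Duty = $90,436.50 × 84.2% = $76,147.53.
Line 2 (90.42, Beleth, 2,713 units, $611,130.38):
Base rate for 90.42 is 9% + $2.14/unit.
Additional duty on 90.42 from Beleth: +36.8%. Applied ad valorem rate: 9% + 36.8% = 45.8%.
Duty = $611,130.38 × 45.8% + 2,713 × $2.14 = $285,703.53.
Line 3 (70.98, Orena, 1,552 kg, $152,282.24):
Base rate for 70.98 is 25.5%.
70.98 has an FTA preferential rate, but origin Orena is not Casica; base rate stands.
Duty = $152,282.24 × 25.5% = $38,831.97.
Total = $76,147.53 + $285,703.53 + $38,831.97 = $400,683.03.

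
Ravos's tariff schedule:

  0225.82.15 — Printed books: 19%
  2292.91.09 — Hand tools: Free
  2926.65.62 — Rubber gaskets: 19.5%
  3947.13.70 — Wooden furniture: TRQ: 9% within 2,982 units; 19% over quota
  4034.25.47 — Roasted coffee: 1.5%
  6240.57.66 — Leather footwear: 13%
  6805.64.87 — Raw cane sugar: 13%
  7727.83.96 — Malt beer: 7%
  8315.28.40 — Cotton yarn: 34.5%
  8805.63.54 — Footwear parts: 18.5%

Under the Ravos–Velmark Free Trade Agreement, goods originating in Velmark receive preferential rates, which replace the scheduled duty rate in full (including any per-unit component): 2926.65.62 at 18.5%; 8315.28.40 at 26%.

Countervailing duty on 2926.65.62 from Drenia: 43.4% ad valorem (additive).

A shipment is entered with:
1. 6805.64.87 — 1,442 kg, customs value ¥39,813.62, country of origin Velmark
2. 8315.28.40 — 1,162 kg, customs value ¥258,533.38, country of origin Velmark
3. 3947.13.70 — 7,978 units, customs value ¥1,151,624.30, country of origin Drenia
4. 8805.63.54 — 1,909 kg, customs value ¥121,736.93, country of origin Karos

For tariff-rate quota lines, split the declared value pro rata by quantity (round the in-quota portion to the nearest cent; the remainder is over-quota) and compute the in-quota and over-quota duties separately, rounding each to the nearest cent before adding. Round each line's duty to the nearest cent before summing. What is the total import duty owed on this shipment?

Line 1 (6805.64.87, Velmark, 1,442 kg, ¥39,813.62):
Base rate for 6805.64.87 is 13%.
Origin Velmark is the FTA partner but 6805.64.87 is not on the preference list; base rate stands.
Duty = ¥39,813.62 × 13% = ¥5,175.77.
Line 2 (8315.28.40, Velmark, 1,162 kg, ¥258,533.38):
Base rate for 8315.28.40 is 34.5%.
Origin Velmark qualifies under the Ravos–Velmark agreement and 8315.28.40 is covered: preferential rate 26% applies instead.
Duty = ¥258,533.38 × 26% = ¥67,218.68.
Line 3 (3947.13.70, Drenia, 7,978 units, ¥1,151,624.30):
Code 3947.13.70 is under a tariff-rate quota (threshold 2,982 units). In-quota: 2,982 units at 9%; over-quota: 4,996 units at 19%.
Pro-rata value split: in-quota = ¥1,151,624.30 × 2,982/7,978 = ¥430,451.70; over-quota = ¥1,151,624.30 − ¥430,451.70 = ¥721,172.60.
In-quota duty = ¥430,451.70 × 9% = ¥38,740.65. Over-quota duty = ¥721,172.60 × 19% = ¥137,022.79.
Line duty = ¥38,740.65 + ¥137,022.79 = ¥175,763.44.
Line 4 (8805.63.54, Karos, 1,909 kg, ¥121,736.93):
Base rate for 8805.63.54 is 18.5%.
Duty = ¥121,736.93 × 18.5% = ¥22,521.33.
Total = ¥5,175.77 + ¥67,218.68 + ¥175,763.44 + ¥22,521.33 = ¥270,679.22.

¥270,679.22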